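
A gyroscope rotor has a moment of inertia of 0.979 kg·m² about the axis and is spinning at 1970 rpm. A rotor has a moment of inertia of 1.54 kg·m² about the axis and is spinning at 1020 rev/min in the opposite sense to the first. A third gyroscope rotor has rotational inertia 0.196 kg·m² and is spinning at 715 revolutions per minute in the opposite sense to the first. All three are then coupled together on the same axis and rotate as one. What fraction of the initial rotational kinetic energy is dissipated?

fraction ≈ 0.997

No external torque acts about the common axis, so total angular momentum is conserved.
Taking A's sense as positive: L = (0.9790)(1970) − (1.540)(1020) − (0.1960)(715) = 217.7 kg·m²·rpm.
Combined I = 0.9790 + 1.540 + 0.1960 = 2.715 kg·m².
ω_f = L / I = 217.7 / 2.715 = 80.18 rpm.
KE_i = ½ΣIω² = 30170 J; KE_f = ½(2.715)(8.396)² = 95.70 J.
Fraction dissipated = (KE_i − KE_f)/KE_i = 0.9968.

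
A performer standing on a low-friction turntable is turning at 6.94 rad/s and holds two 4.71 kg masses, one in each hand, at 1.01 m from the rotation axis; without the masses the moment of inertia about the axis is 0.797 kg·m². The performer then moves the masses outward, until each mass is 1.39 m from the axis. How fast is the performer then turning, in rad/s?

With no external torque about the axis, L is conserved: I₁ω₁ = I₂ω₂.
I₁ = 0.797 + 2(4.71)(1.01)² = 10.41 kg·m²; I₂ = 0.797 + 2(4.71)(1.39)² = 19.00 kg·m².
ω₂ = I₁ω₁ / I₂ = (10.41)(6.94 rad/s) / (19.00) = 3.802 rad/s.

ω₂ ≈ 3.80 rad/s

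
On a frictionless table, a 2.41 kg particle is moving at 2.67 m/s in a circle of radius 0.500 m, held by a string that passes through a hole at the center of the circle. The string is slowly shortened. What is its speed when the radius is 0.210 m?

v₂ ≈ 6.36 m/s

Central (radial) force ⇒ zero torque about the center ⇒ m v r is constant.
v₂ = v₁ r₁ / r₂ = (2.67)(0.500) / (0.210) = 6.357 m/s.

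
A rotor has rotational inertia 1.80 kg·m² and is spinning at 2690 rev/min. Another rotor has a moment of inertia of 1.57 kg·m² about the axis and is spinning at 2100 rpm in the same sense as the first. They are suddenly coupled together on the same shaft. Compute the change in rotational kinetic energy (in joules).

The coupling torques are internal; angular momentum about the shared axis is conserved.
Taking A's sense as positive: L = (1.800)(2690) + (1.570)(2100) = 8139 kg·m²·rpm.
Combined I = 1.800 + 1.570 = 3.370 kg·m².
ω_f = L / I = 8139 / 3.370 = 2415 rpm.
KE_i = ½ΣIω² = 1.094e+05 J; KE_f = ½(3.370)(252.9)² = 1.078e+05 J.

ΔKE ≈ -1600 J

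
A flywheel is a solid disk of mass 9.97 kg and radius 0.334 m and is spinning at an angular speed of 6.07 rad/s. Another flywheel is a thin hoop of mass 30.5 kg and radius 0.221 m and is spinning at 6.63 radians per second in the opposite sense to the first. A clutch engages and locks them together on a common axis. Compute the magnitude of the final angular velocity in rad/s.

|ω_f| ≈ 3.18 rad/s

The coupling torques are internal; angular momentum about the shared axis is conserved.
Moments of inertia: I_A = ½(9.97)(0.334)² = 0.5561 kg·m²; I_B = (30.5)(0.221)² = 1.490 kg·m².
Taking A's sense as positive: L = (0.5561)(6.07) − (1.490)(6.63) = -6.501 kg·m²·rad/s.
Combined I = 0.5561 + 1.490 = 2.046 kg·m².
ω_f = L / I = -6.501 / 2.046 = -3.178 rad/s.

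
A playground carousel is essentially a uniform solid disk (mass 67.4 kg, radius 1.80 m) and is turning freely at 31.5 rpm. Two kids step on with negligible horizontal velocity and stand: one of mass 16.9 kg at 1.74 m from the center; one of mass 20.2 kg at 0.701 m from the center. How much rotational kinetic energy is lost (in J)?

energy lost ≈ 213 J

No external torque acts about the center; L_before = L_after.
I_p = ½(67.4)(1.80)² = 109.2 kg·m².
Added inertia Σmr² = (16.9)(1.74)² + (20.2)(0.701)² = 61.09 kg·m²; I_f = 109.2 + 61.09 = 170.3 kg·m².
ω_f = I_p ω_i / I_f = (109.2)(31.5) / 170.3 = 20.20 rpm.
KE_i = ½(109.2)(3.299 rad/s)² = 594.1 J; KE_f = ½(170.3)(2.115)² = 380.9 J.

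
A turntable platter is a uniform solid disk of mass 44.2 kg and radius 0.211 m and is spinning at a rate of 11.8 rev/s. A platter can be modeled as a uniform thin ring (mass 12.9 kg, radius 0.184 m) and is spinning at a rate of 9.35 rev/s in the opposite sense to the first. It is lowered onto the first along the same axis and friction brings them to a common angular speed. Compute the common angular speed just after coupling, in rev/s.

The coupling torques are internal; angular momentum about the shared axis is conserved.
Moments of inertia: I_A = ½(44.2)(0.211)² = 0.9839 kg·m²; I_B = (12.9)(0.184)² = 0.4367 kg·m².
Taking A's sense as positive: L = (0.9839)(11.8) − (0.4367)(9.35) = 7.527 kg·m²·rev/s.
Combined I = 0.9839 + 0.4367 = 1.421 kg·m².
ω_f = L / I = 7.527 / 1.421 = 5.298 rev/s.

|ω_f| ≈ 5.30 rev/s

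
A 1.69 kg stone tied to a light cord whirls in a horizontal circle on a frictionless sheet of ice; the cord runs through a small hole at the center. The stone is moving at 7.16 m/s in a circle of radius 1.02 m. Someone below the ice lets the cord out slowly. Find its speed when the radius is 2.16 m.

v₂ ≈ 3.38 m/s

Central (radial) force ⇒ zero torque about the center ⇒ m v r is constant.
v₂ = v₁ r₁ / r₂ = (7.16)(1.02) / (2.16) = 3.381 m/s.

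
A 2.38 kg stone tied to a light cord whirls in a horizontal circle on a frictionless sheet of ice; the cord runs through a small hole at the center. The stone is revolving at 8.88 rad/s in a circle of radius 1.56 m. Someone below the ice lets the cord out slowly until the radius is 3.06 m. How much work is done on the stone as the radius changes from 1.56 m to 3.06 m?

No torque about the axis ⇒ m r₁² ω₁ = m r₂² ω₂.
ω₂ = ω₁ (r₁/r₂)² = (8.88)(1.56/3.06)² = 2.308 rad/s.
W = ΔKE = ½m(v₂² − v₁²) = -169.0 J.

W ≈ -169 J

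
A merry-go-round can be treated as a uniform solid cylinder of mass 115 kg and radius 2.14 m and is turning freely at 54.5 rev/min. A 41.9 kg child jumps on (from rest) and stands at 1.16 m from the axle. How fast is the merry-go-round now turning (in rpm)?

No external torque acts about the axle; L_before = L_after.
I_p = ½(115)(2.14)² = 263.3 kg·m².
Added inertia Σmr² = (41.9)(1.16)² = 56.38 kg·m²; I_f = 263.3 + 56.38 = 319.7 kg·m².
ω_f = I_p ω_i / I_f = (263.3)(54.5) / 319.7 = 44.89 rpm.

ω_f ≈ 44.9 rpm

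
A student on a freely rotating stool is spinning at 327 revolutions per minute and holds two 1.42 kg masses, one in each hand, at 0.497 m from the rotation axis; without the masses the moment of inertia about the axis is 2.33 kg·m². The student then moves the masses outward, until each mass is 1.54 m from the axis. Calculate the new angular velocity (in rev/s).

No external torque acts about the spin axis, so angular momentum is conserved.
I₁ = 2.33 + 2(1.42)(0.497)² = 3.032 kg·m²; I₂ = 2.33 + 2(1.42)(1.54)² = 9.065 kg·m².
ω₂ = I₁ω₁ / I₂ = (3.032)(327 rpm) / (9.065) = 109.4 rpm = 1.823 rev/s.

ω₂ ≈ 1.82 rev/s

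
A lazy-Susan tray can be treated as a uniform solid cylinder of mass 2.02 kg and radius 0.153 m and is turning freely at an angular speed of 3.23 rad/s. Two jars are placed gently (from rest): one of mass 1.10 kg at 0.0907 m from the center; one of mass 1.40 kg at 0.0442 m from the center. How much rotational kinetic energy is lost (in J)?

energy lost ≈ 0.0410 J

No external torque acts about the center; L_before = L_after.
I_p = ½(2.02)(0.153)² = 0.02364 kg·m².
Added inertia Σmr² = (1.10)(0.0907)² + (1.40)(0.0442)² = 0.01178 kg·m²; I_f = 0.02364 + 0.01178 = 0.03543 kg·m².
ω_f = I_p ω_i / I_f = (0.02364)(3.23) / 0.03543 = 2.156 rad/s.
KE_i = ½(0.02364)(3.230 rad/s)² = 0.1233 J; KE_f = ½(0.03543)(2.156)² = 0.08231 J.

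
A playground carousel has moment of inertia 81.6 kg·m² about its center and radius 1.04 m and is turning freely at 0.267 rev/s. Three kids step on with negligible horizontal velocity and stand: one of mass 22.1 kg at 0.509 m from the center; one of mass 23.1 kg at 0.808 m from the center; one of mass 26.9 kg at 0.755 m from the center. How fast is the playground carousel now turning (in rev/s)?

No external torque acts about the center; L_before = L_after.
Added inertia Σmr² = (22.1)(0.509)² + (23.1)(0.808)² + (26.9)(0.755)² = 36.14 kg·m²; I_f = 81.60 + 36.14 = 117.7 kg·m².
ω_f = I_p ω_i / I_f = (81.60)(0.267) / 117.7 = 0.1850 rev/s.

ω_f ≈ 0.185 rev/s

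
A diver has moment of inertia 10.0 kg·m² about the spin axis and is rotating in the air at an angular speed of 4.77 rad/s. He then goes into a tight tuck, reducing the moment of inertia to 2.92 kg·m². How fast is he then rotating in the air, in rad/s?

No external torque acts about the spin axis, so angular momentum is conserved.
ω₂ = I₁ω₁ / I₂ = (10.00)(4.77 rad/s) / (2.920) = 16.34 rad/s.

ω₂ ≈ 16.3 rad/s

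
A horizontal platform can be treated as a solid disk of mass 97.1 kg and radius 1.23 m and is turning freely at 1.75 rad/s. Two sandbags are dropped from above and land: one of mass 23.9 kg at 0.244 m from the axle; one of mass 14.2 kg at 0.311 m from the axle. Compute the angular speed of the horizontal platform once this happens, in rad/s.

ω_f ≈ 1.69 rad/s

No external torque acts about the axle; L_before = L_after.
I_p = ½(97.1)(1.23)² = 73.45 kg·m².
Added inertia Σmr² = (23.9)(0.244)² + (14.2)(0.311)² = 2.796 kg·m²; I_f = 73.45 + 2.796 = 76.25 kg·m².
ω_f = I_p ω_i / I_f = (73.45)(1.75) / 76.25 = 1.686 rad/s.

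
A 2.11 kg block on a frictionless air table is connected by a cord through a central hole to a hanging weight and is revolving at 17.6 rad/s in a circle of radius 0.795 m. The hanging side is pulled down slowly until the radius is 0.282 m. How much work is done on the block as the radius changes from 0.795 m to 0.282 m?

W ≈ 1430 J

The constraining force is radial, so m r² ω about the center is conserved.
ω₂ = ω₁ (r₁/r₂)² = (17.6)(0.795/0.282)² = 139.9 rad/s.
W = ΔKE = ½m(v₂² − v₁²) = 1435 J.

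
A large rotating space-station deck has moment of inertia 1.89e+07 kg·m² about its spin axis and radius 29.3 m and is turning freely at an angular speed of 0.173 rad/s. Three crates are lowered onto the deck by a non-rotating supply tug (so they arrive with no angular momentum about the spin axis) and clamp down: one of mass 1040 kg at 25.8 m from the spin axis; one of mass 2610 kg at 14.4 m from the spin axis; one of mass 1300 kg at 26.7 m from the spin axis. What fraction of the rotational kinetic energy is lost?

No external torque acts about the spin axis; L_before = L_after.
Added inertia Σmr² = (1040)(25.8)² + (2610)(14.4)² + (1300)(26.7)² = 2.160e+06 kg·m²; I_f = 1.890e+07 + 2.160e+06 = 2.106e+07 kg·m².
ω_f = I_p ω_i / I_f = (1.890e+07)(0.173) / 2.106e+07 = 0.1553 rad/s.
KE_i = ½(1.890e+07)(0.1730 rad/s)² = 2.828e+05 J; KE_f = ½(2.106e+07)(0.1553)² = 2.538e+05 J.
Fraction lost = 0.1026.

fraction ≈ 0.103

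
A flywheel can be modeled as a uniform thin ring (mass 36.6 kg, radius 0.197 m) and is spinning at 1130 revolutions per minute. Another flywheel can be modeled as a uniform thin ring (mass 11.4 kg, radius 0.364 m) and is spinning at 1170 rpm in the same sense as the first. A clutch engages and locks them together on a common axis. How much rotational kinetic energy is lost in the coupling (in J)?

The coupling torques are internal; angular momentum about the shared axis is conserved.
Moments of inertia: I_A = (36.6)(0.197)² = 1.420 kg·m²; I_B = (11.4)(0.364)² = 1.510 kg·m².
Taking A's sense as positive: L = (1.420)(1130) + (1.510)(1170) = 3372 kg·m²·rpm.
Combined I = 1.420 + 1.510 = 2.931 kg·m².
ω_f = L / I = 3372 / 2.931 = 1151 rpm.
KE_i = ½ΣIω² = 21280 J; KE_f = ½(2.931)(120.5)² = 21280 J.

ΔKE lost ≈ 6.42 J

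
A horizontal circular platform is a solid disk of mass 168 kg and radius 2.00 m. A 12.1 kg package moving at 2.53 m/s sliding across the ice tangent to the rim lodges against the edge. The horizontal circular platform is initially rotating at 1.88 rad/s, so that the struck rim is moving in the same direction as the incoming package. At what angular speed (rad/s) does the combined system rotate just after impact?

The axle reaction passes through the central axle and exerts no torque about it; angular momentum about the central axle is conserved through the impact.
I_p = ½(168)(2.00)² = 336.0 kg·m². Taking the sense of the package's angular momentum as positive, L_{package} = m v R = (12.1)(2.53)(2.00) = 61.23 kg·m²/s.
L_i = +I_p ω_p + m v R = +(336.0)(1.88) + 61.23 = 692.9 kg·m²/s.
After sticking, I_f = I_p + m R² = 336.0 + (12.1)(2.00)² = 384.4 kg·m².
ω_f = L_i / I_f = 692.9 / 384.4 = 1.803 rad/s.

|ω_f| ≈ 1.80 rad/s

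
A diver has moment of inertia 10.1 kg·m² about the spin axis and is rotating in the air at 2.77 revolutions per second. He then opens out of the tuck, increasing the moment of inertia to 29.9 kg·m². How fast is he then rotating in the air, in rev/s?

ω₂ ≈ 0.936 rev/s

With no external torque about the axis, L is conserved: I₁ω₁ = I₂ω₂.
ω₂ = I₁ω₁ / I₂ = (10.10)(2.77 rev/s) / (29.90) = 0.9357 rev/s.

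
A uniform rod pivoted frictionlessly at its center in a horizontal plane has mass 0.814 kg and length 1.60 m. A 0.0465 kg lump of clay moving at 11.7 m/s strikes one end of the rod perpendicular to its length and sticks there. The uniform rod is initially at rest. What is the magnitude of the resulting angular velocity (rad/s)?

About the pivot the impulsive forces during the collision are internal, so angular momentum about that axis is conserved.
I_p = (1/12)(0.814)(1.60)² = 0.1737 kg·m². Taking the sense of the lump of clay's angular momentum as positive, L_{lump} = m v R = (0.0465)(11.7)(1.60/2) = 0.4352 kg·m²/s.
L_i = 0 + 0.4352 = 0.4352 kg·m²/s.
After sticking, I_f = I_p + m R² = 0.1737 + (0.0465)(1.60/2)² = 0.2034 kg·m².
ω_f = L_i / I_f = 0.4352 / 0.2034 = 2.140 rad/s.

|ω_f| ≈ 2.14 rad/s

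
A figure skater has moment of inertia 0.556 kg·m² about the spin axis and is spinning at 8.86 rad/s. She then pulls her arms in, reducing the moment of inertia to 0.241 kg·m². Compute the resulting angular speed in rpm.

ω₂ ≈ 195 rpm

With no external torque about the axis, L is conserved: I₁ω₁ = I₂ω₂.
ω₂ = I₁ω₁ / I₂ = (0.5560)(8.86 rad/s) / (0.2410) = 20.44 rad/s = 195.2 rpm.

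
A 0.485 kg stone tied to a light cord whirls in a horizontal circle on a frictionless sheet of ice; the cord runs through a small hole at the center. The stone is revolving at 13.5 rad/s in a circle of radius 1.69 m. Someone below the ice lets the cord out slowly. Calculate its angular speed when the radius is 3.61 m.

No torque about the axis ⇒ m r₁² ω₁ = m r₂² ω₂.
ω₂ = ω₁ (r₁/r₂)² = (13.5)(1.69/3.61)² = 2.959 rad/s.

ω₂ ≈ 2.96 rad/s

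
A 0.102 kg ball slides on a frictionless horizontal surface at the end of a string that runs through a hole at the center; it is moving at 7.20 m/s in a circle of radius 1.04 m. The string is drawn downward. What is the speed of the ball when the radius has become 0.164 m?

The only horizontal force on the mass is along the cord (radial), so it exerts no torque about the hole and angular momentum m v r is conserved.
v₂ = v₁ r₁ / r₂ = (7.20)(1.04) / (0.164) = 45.66 m/s.

v₂ ≈ 45.7 m/s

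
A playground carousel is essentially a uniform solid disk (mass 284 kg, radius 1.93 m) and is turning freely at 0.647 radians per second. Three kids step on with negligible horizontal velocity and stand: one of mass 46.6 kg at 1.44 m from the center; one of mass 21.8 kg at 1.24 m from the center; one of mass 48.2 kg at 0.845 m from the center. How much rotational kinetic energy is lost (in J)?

No external torque acts about the center; L_before = L_after.
I_p = ½(284)(1.93)² = 528.9 kg·m².
Added inertia Σmr² = (46.6)(1.44)² + (21.8)(1.24)² + (48.2)(0.845)² = 164.6 kg·m²; I_f = 528.9 + 164.6 = 693.5 kg·m².
ω_f = I_p ω_i / I_f = (528.9)(0.647) / 693.5 = 0.4935 rad/s.
KE_i = ½(528.9)(0.6470 rad/s)² = 110.7 J; KE_f = ½(693.5)(0.4935)² = 84.44 J.

energy lost ≈ 26.3 J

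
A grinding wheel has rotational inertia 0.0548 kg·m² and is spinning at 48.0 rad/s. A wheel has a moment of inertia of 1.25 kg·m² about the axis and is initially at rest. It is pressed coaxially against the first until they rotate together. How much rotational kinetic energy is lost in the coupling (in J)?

ΔKE lost ≈ 60.5 J

No external torque acts about the common axis, so total angular momentum is conserved.
Taking A's sense as positive: L = (0.05480)(48.0) = 2.630 kg·m²·rad/s.
Combined I = 0.05480 + 1.250 = 1.305 kg·m².
ω_f = L / I = 2.630 / 1.305 = 2.016 rad/s.
KE_i = ½ΣIω² = 63.13 J; KE_f = ½(1.305)(2.016)² = 2.651 J.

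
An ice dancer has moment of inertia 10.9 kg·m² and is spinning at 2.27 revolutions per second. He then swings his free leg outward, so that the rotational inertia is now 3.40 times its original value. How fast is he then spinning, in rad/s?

ω₂ ≈ 4.19 rad/s

Angular momentum about the spin axis is conserved since the torque about it is zero.
I₂ = 3.40 × 10.9 = 37.06 kg·m².
ω₂ = I₁ω₁ / I₂ = (10.90)(2.27 rev/s) / (37.06) = 0.6676 rev/s = 4.195 rad/s.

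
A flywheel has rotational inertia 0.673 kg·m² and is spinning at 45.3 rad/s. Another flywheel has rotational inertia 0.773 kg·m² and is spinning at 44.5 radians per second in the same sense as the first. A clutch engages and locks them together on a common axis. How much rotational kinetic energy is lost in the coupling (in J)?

No external torque acts about the common axis, so total angular momentum is conserved.
Taking A's sense as positive: L = (0.6730)(45.3) + (0.7730)(44.5) = 64.89 kg·m²·rad/s.
Combined I = 0.6730 + 0.7730 = 1.446 kg·m².
ω_f = L / I = 64.89 / 1.446 = 44.87 rad/s.
KE_i = ½ΣIω² = 1456 J; KE_f = ½(1.446)(44.87)² = 1456 J.

ΔKE lost ≈ 0.115 J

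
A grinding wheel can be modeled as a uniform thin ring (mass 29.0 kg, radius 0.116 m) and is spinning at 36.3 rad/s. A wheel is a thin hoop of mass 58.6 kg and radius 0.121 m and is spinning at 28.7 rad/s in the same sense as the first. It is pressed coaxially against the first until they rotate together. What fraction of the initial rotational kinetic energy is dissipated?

No external torque acts about the common axis, so total angular momentum is conserved.
Moments of inertia: I_A = (29.0)(0.116)² = 0.3902 kg·m²; I_B = (58.6)(0.121)² = 0.8580 kg·m².
Taking A's sense as positive: L = (0.3902)(36.3) + (0.8580)(28.7) = 38.79 kg·m²·rad/s.
Combined I = 0.3902 + 0.8580 = 1.248 kg·m².
ω_f = L / I = 38.79 / 1.248 = 31.08 rad/s.
KE_i = ½ΣIω² = 610.4 J; KE_f = ½(1.248)(31.08)² = 602.7 J.
Fraction dissipated = (KE_i − KE_f)/KE_i = 0.01269.

fraction ≈ 0.0127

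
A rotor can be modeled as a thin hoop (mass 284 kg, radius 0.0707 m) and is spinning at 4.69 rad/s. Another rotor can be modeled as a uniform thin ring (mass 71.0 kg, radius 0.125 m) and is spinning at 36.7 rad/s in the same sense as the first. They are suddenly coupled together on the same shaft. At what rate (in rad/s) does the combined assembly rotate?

No external torque acts about the common axis, so total angular momentum is conserved.
Moments of inertia: I_A = (284)(0.0707)² = 1.420 kg·m²; I_B = (71.0)(0.125)² = 1.109 kg·m².
Taking A's sense as positive: L = (1.420)(4.69) + (1.109)(36.7) = 47.37 kg·m²·rad/s.
Combined I = 1.420 + 1.109 = 2.529 kg·m².
ω_f = L / I = 47.37 / 2.529 = 18.73 rad/s.

|ω_f| ≈ 18.7 rad/s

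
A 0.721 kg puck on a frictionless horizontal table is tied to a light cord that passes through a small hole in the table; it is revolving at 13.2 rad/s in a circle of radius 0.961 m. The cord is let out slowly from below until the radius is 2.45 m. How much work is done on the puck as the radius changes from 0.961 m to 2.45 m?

W ≈ -49.1 J

No torque about the axis ⇒ m r₁² ω₁ = m r₂² ω₂.
ω₂ = ω₁ (r₁/r₂)² = (13.2)(0.961/2.45)² = 2.031 rad/s.
W = ΔKE = ½m(v₂² − v₁²) = -49.08 J.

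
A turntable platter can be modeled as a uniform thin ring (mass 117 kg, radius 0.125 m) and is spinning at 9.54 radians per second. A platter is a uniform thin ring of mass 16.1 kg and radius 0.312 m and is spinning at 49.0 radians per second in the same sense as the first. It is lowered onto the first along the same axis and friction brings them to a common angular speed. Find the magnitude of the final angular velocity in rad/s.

No external torque acts about the common axis, so total angular momentum is conserved.
Moments of inertia: I_A = (117)(0.125)² = 1.828 kg·m²; I_B = (16.1)(0.312)² = 1.567 kg·m².
Taking A's sense as positive: L = (1.828)(9.54) + (1.567)(49.0) = 94.23 kg·m²·rad/s.
Combined I = 1.828 + 1.567 = 3.395 kg·m².
ω_f = L / I = 94.23 / 3.395 = 27.75 rad/s.

|ω_f| ≈ 27.8 rad/s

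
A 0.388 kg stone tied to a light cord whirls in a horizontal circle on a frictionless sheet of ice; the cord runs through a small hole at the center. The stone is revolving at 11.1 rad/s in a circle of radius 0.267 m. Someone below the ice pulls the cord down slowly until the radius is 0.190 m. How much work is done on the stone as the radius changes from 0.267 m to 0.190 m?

No torque about the axis ⇒ m r₁² ω₁ = m r₂² ω₂.
ω₂ = ω₁ (r₁/r₂)² = (11.1)(0.267/0.190)² = 21.92 rad/s.
W = ΔKE = ½m(v₂² − v₁²) = 1.661 J.

W ≈ 1.66 J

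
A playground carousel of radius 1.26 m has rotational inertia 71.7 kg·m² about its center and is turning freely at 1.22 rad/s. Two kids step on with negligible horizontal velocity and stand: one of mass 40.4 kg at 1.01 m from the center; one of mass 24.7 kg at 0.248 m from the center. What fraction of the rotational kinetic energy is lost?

No external torque acts about the center; L_before = L_after.
Added inertia Σmr² = (40.4)(1.01)² + (24.7)(0.248)² = 42.73 kg·m²; I_f = 71.70 + 42.73 = 114.4 kg·m².
ω_f = I_p ω_i / I_f = (71.70)(1.22) / 114.4 = 0.7644 rad/s.
KE_i = ½(71.70)(1.220 rad/s)² = 53.36 J; KE_f = ½(114.4)(0.7644)² = 33.43 J.
Fraction lost = 0.3734.

fraction ≈ 0.373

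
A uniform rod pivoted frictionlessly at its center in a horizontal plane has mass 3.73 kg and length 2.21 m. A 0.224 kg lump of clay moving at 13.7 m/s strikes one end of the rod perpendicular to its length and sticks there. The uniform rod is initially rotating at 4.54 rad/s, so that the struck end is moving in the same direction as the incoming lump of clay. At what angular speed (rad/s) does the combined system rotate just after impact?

|ω_f| ≈ 5.74 rad/s

About the pivot the impulsive forces during the collision are internal, so angular momentum about that axis is conserved.
I_p = (1/12)(3.73)(2.21)² = 1.518 kg·m². Taking the sense of the lump of clay's angular momentum as positive, L_{lump} = m v R = (0.224)(13.7)(2.21/2) = 3.391 kg·m²/s.
L_i = +I_p ω_p + m v R = +(1.518)(4.54) + 3.391 = 10.28 kg·m²/s.
After sticking, I_f = I_p + m R² = 1.518 + (0.224)(2.21/2)² = 1.792 kg·m².
ω_f = L_i / I_f = 10.28 / 1.792 = 5.740 rad/s.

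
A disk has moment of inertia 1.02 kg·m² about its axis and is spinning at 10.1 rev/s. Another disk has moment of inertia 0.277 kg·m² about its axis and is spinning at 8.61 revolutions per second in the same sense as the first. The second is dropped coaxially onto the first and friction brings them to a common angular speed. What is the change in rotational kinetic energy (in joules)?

The coupling torques are internal; angular momentum about the shared axis is conserved.
Taking A's sense as positive: L = (1.020)(10.1) + (0.2770)(8.61) = 12.69 kg·m²·rev/s.
Combined I = 1.020 + 0.2770 = 1.297 kg·m².
ω_f = L / I = 12.69 / 1.297 = 9.782 rev/s.
KE_i = ½ΣIω² = 2459 J; KE_f = ½(1.297)(61.46)² = 2450 J.

ΔKE ≈ -9.55 J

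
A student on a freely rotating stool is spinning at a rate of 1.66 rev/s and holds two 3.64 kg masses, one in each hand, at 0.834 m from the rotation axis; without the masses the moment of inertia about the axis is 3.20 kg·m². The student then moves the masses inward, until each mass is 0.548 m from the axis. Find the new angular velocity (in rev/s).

ω₂ ≈ 2.55 rev/s

No external torque acts about the spin axis, so angular momentum is conserved.
I₁ = 3.20 + 2(3.64)(0.834)² = 8.264 kg·m²; I₂ = 3.20 + 2(3.64)(0.548)² = 5.386 kg·m².
ω₂ = I₁ω₁ / I₂ = (8.264)(1.66 rev/s) / (5.386) = 2.547 rev/s.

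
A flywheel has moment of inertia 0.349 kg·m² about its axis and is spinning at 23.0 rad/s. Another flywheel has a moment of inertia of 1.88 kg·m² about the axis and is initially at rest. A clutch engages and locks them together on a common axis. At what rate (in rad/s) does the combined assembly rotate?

|ω_f| ≈ 3.60 rad/s

No external torque acts about the common axis, so total angular momentum is conserved.
Taking A's sense as positive: L = (0.3490)(23.0) = 8.027 kg·m²·rad/s.
Combined I = 0.3490 + 1.880 = 2.229 kg·m².
ω_f = L / I = 8.027 / 2.229 = 3.601 rad/s.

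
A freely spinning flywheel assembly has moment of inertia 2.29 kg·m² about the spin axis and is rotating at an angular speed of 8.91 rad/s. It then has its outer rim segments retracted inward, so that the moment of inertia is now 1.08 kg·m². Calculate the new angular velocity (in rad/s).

ω₂ ≈ 18.9 rad/s

No external torque acts about the spin axis, so angular momentum is conserved.
ω₂ = I₁ω₁ / I₂ = (2.290)(8.91 rad/s) / (1.080) = 18.89 rad/s.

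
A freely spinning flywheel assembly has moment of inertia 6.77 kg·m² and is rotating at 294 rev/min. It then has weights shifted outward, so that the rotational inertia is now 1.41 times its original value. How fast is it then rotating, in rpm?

Angular momentum about the spin axis is conserved since the torque about it is zero.
I₂ = 1.41 × 6.77 = 9.546 kg·m².
ω₂ = I₁ω₁ / I₂ = (6.770)(294 rpm) / (9.546) = 208.5 rpm.

ω₂ ≈ 209 rpm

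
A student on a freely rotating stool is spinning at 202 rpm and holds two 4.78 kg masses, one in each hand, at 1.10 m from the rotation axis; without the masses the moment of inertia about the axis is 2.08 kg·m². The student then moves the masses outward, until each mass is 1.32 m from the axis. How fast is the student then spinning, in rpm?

ω₂ ≈ 147 rpm

No external torque acts about the spin axis, so angular momentum is conserved.
I₁ = 2.08 + 2(4.78)(1.10)² = 13.65 kg·m²; I₂ = 2.08 + 2(4.78)(1.32)² = 18.74 kg·m².
ω₂ = I₁ω₁ / I₂ = (13.65)(202 rpm) / (18.74) = 147.1 rpm.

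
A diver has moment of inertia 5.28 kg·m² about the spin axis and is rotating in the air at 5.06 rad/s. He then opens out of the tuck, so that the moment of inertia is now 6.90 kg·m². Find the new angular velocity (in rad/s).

No external torque acts about the spin axis, so angular momentum is conserved.
ω₂ = I₁ω₁ / I₂ = (5.280)(5.06 rad/s) / (6.900) = 3.872 rad/s.

ω₂ ≈ 3.87 rad/s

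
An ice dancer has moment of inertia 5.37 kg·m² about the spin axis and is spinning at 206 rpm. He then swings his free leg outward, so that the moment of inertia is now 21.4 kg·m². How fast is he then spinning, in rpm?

Angular momentum about the spin axis is conserved since the torque about it is zero.
ω₂ = I₁ω₁ / I₂ = (5.370)(206 rpm) / (21.40) = 51.69 rpm.

ω₂ ≈ 51.7 rpm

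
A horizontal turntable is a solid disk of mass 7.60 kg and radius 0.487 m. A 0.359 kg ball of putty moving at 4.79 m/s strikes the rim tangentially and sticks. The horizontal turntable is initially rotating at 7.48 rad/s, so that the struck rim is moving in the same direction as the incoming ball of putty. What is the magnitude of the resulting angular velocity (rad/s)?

|ω_f| ≈ 7.68 rad/s

About the axle the impulsive forces during the collision are internal, so angular momentum about that axis is conserved.
I_p = ½(7.60)(0.487)² = 0.9012 kg·m². Taking the sense of the ball of putty's angular momentum as positive, L_{ball} = m v R = (0.359)(4.79)(0.487) = 0.8375 kg·m²/s.
L_i = +I_p ω_p + m v R = +(0.9012)(7.48) + 0.8375 = 7.579 kg·m²/s.
After sticking, I_f = I_p + m R² = 0.9012 + (0.359)(0.487)² = 0.9864 kg·m².
ω_f = L_i / I_f = 7.579 / 0.9864 = 7.683 rad/s.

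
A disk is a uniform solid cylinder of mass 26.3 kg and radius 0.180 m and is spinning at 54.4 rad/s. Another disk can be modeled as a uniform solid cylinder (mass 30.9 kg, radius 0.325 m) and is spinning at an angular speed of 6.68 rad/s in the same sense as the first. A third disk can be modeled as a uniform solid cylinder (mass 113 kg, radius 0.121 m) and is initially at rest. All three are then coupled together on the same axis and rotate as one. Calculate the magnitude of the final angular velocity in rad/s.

The coupling torques are internal; angular momentum about the shared axis is conserved.
Moments of inertia: I_A = ½(26.3)(0.180)² = 0.4261 kg·m²; I_B = ½(30.9)(0.325)² = 1.632 kg·m²; I_C = ½(113)(0.121)² = 0.8272 kg·m².
Taking A's sense as positive: L = (0.4261)(54.4) + (1.632)(6.68) = 34.08 kg·m²·rad/s.
Combined I = 0.4261 + 1.632 + 0.8272 = 2.885 kg·m².
ω_f = L / I = 34.08 / 2.885 = 11.81 rad/s.

|ω_f| ≈ 11.8 rad/s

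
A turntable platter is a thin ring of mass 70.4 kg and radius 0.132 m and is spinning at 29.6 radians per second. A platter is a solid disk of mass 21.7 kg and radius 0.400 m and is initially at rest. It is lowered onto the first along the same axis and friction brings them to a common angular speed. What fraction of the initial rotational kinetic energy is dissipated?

fraction ≈ 0.586

No external torque acts about the common axis, so total angular momentum is conserved.
Moments of inertia: I_A = (70.4)(0.132)² = 1.227 kg·m²; I_B = ½(21.7)(0.400)² = 1.736 kg·m².
Taking A's sense as positive: L = (1.227)(29.6) = 36.31 kg·m²·rad/s.
Combined I = 1.227 + 1.736 = 2.963 kg·m².
ω_f = L / I = 36.31 / 2.963 = 12.26 rad/s.
KE_i = ½ΣIω² = 537.4 J; KE_f = ½(2.963)(12.26)² = 222.5 J.
Fraction dissipated = (KE_i − KE_f)/KE_i = 0.5860.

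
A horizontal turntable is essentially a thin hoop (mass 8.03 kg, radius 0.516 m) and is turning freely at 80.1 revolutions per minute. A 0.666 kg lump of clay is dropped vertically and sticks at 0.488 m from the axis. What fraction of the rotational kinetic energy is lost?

fraction ≈ 0.0691

No external torque acts about the axis; L_before = L_after.
I_p = (8.03)(0.516)² = 2.138 kg·m².
Added inertia Σmr² = (0.666)(0.488)² = 0.1586 kg·m²; I_f = 2.138 + 0.1586 = 2.297 kg·m².
ω_f = I_p ω_i / I_f = (2.138)(80.1) / 2.297 = 74.57 rpm.
KE_i = ½(2.138)(8.388 rad/s)² = 75.22 J; KE_f = ½(2.297)(7.809)² = 70.02 J.
Fraction lost = 0.06906.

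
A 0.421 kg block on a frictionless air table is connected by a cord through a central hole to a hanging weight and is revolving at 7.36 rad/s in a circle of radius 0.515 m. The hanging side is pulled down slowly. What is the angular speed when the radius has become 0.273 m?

ω₂ ≈ 26.2 rad/s

No torque about the axis ⇒ m r₁² ω₁ = m r₂² ω₂.
ω₂ = ω₁ (r₁/r₂)² = (7.36)(0.515/0.273)² = 26.19 rad/s.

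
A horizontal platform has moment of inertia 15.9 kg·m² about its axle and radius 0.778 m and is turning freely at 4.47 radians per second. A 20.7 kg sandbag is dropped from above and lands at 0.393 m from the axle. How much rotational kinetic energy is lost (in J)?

The added mass arrives with no angular momentum about the axle, and any external torque about the axle is negligible, so the system's angular momentum is conserved.
Added inertia Σmr² = (20.7)(0.393)² = 3.197 kg·m²; I_f = 15.90 + 3.197 = 19.10 kg·m².
ω_f = I_p ω_i / I_f = (15.90)(4.47) / 19.10 = 3.722 rad/s.
KE_i = ½(15.90)(4.470 rad/s)² = 158.8 J; KE_f = ½(19.10)(3.722)² = 132.3 J.

energy lost ≈ 26.6 J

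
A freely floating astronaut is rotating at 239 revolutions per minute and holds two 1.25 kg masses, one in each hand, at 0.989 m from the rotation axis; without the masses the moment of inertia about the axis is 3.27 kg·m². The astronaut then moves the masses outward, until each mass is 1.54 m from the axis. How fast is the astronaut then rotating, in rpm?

ω₂ ≈ 148 rpm

No external torque acts about the spin axis, so angular momentum is conserved.
I₁ = 3.27 + 2(1.25)(0.989)² = 5.715 kg·m²; I₂ = 3.27 + 2(1.25)(1.54)² = 9.199 kg·m².
ω₂ = I₁ω₁ / I₂ = (5.715)(239 rpm) / (9.199) = 148.5 rpm.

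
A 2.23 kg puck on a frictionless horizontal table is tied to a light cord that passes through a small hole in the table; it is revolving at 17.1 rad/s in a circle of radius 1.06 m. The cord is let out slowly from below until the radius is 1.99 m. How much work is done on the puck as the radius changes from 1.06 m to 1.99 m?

W ≈ -262 J

No torque about the axis ⇒ m r₁² ω₁ = m r₂² ω₂.
ω₂ = ω₁ (r₁/r₂)² = (17.1)(1.06/1.99)² = 4.852 rad/s.
W = ΔKE = ½m(v₂² − v₁²) = -262.4 J.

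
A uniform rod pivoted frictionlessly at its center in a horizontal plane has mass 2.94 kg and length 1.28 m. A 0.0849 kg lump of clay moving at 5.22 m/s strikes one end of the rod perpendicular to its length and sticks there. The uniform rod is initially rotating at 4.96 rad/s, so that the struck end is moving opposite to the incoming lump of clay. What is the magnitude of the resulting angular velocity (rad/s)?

|ω_f| ≈ 3.91 rad/s

The axle reaction passes through the pivot and exerts no torque about it; angular momentum about the pivot is conserved through the impact.
I_p = (1/12)(2.94)(1.28)² = 0.4014 kg·m². Taking the sense of the lump of clay's angular momentum as positive, L_{lump} = m v R = (0.0849)(5.22)(1.28/2) = 0.2836 kg·m²/s.
L_i = −I_p ω_p + m v R = −(0.4014)(4.96) + 0.2836 = -1.707 kg·m²/s.
After sticking, I_f = I_p + m R² = 0.4014 + (0.0849)(1.28/2)² = 0.4362 kg·m².
ω_f = L_i / I_f = -1.707 / 0.4362 = -3.914 rad/s.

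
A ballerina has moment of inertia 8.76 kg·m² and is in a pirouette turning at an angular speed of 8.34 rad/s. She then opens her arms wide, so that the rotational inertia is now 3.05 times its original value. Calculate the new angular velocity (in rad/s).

ω₂ ≈ 2.73 rad/s

No external torque acts about the spin axis, so angular momentum is conserved.
I₂ = 3.05 × 8.76 = 26.72 kg·m².
ω₂ = I₁ω₁ / I₂ = (8.760)(8.34 rad/s) / (26.72) = 2.734 rad/s.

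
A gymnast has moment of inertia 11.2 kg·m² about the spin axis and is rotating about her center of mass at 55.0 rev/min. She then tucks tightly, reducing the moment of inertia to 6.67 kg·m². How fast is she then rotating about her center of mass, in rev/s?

ω₂ ≈ 1.54 rev/s

Angular momentum about the spin axis is conserved since the torque about it is zero.
ω₂ = I₁ω₁ / I₂ = (11.20)(55.0 rpm) / (6.670) = 92.35 rpm = 1.539 rev/s.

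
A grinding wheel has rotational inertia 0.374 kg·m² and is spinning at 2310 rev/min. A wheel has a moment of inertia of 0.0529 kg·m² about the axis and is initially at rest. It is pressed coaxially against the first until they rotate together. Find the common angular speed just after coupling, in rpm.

No external torque acts about the common axis, so total angular momentum is conserved.
Taking A's sense as positive: L = (0.3740)(2310) = 863.9 kg·m²·rpm.
Combined I = 0.3740 + 0.05290 = 0.4269 kg·m².
ω_f = L / I = 863.9 / 0.4269 = 2024 rpm.

|ω_f| ≈ 2020 rpm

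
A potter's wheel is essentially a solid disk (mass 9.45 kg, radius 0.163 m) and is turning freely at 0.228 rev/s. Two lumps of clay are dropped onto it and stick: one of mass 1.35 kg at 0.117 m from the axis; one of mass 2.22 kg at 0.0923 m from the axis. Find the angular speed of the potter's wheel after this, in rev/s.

The added mass arrives with no angular momentum about the axis, and any external torque about the axis is negligible, so the system's angular momentum is conserved.
I_p = ½(9.45)(0.163)² = 0.1255 kg·m².
Added inertia Σmr² = (1.35)(0.117)² + (2.22)(0.0923)² = 0.03739 kg·m²; I_f = 0.1255 + 0.03739 = 0.1629 kg·m².
ω_f = I_p ω_i / I_f = (0.1255)(0.228) / 0.1629 = 0.1757 rev/s.

ω_f ≈ 0.176 rev/s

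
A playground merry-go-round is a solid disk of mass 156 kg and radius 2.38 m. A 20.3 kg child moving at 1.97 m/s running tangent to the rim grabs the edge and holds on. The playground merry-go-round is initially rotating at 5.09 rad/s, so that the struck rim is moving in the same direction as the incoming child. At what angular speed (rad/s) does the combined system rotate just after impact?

About the axle the impulsive forces during the collision are internal, so angular momentum about that axis is conserved.
I_p = ½(156)(2.38)² = 441.8 kg·m². Taking the sense of the child's angular momentum as positive, L_{child} = m v R = (20.3)(1.97)(2.38) = 95.18 kg·m²/s.
L_i = +I_p ω_p + m v R = +(441.8)(5.09) + 95.18 = 2344 kg·m²/s.
After sticking, I_f = I_p + m R² = 441.8 + (20.3)(2.38)² = 556.8 kg·m².
ω_f = L_i / I_f = 2344 / 556.8 = 4.210 rad/s.

|ω_f| ≈ 4.21 rad/s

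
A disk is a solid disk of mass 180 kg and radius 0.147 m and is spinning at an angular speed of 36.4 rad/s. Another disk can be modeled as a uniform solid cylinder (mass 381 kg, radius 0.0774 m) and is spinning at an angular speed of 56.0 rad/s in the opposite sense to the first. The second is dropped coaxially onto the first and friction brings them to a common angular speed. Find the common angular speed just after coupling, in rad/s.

No external torque acts about the common axis, so total angular momentum is conserved.
Moments of inertia: I_A = ½(180)(0.147)² = 1.945 kg·m²; I_B = ½(381)(0.0774)² = 1.141 kg·m².
Taking A's sense as positive: L = (1.945)(36.4) − (1.141)(56.0) = 6.882 kg·m²·rad/s.
Combined I = 1.945 + 1.141 = 3.086 kg·m².
ω_f = L / I = 6.882 / 3.086 = 2.230 rad/s.

|ω_f| ≈ 2.23 rad/s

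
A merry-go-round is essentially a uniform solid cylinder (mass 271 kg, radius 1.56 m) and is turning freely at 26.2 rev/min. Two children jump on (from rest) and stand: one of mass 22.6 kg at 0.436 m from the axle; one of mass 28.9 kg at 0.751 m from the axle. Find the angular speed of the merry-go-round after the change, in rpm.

No external torque acts about the axle; L_before = L_after.
I_p = ½(271)(1.56)² = 329.8 kg·m².
Added inertia Σmr² = (22.6)(0.436)² + (28.9)(0.751)² = 20.60 kg·m²; I_f = 329.8 + 20.60 = 350.3 kg·m².
ω_f = I_p ω_i / I_f = (329.8)(26.2) / 350.3 = 24.66 rpm.

ω_f ≈ 24.7 rpm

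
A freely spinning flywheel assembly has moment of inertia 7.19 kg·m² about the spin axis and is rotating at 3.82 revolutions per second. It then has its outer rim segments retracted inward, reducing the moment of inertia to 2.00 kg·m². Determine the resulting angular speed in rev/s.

With no external torque about the axis, L is conserved: I₁ω₁ = I₂ω₂.
ω₂ = I₁ω₁ / I₂ = (7.190)(3.82 rev/s) / (2.000) = 13.73 rev/s.

ω₂ ≈ 13.7 rev/s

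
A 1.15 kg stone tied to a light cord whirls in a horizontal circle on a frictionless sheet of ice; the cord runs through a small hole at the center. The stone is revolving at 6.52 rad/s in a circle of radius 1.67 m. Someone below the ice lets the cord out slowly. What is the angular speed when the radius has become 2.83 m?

No torque about the axis ⇒ m r₁² ω₁ = m r₂² ω₂.
ω₂ = ω₁ (r₁/r₂)² = (6.52)(1.67/2.83)² = 2.270 rad/s.

ω₂ ≈ 2.27 rad/s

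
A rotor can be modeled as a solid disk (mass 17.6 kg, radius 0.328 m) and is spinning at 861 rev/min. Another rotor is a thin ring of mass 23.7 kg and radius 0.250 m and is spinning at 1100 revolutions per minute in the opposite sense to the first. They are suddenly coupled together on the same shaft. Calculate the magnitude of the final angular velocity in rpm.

|ω_f| ≈ 335 rpm

No external torque acts about the common axis, so total angular momentum is conserved.
Moments of inertia: I_A = ½(17.6)(0.328)² = 0.9467 kg·m²; I_B = (23.7)(0.250)² = 1.481 kg·m².
Taking A's sense as positive: L = (0.9467)(861) − (1.481)(1100) = -814.2 kg·m²·rpm.
Combined I = 0.9467 + 1.481 = 2.428 kg·m².
ω_f = L / I = -814.2 / 2.428 = -335.4 rpm.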